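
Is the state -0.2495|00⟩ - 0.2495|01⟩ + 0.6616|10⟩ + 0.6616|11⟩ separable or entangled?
Separable

Writing the state as a|00⟩ + b|01⟩ + c|10⟩ + d|11⟩, it is a product state iff ad − bc = 0.
Here (a, b, c, d) = (-0.2495, -0.2495, 0.6616, 0.6616): ad − bc = (-0.2495)(0.6616) − (-0.2495)(0.6616) = 0, so the state is separable.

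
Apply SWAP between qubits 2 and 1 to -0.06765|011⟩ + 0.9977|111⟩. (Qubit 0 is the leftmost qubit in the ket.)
-0.06765|011⟩ + 0.9977|111⟩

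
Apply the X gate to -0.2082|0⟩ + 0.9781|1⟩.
0.9781|0⟩ - 0.2082|1⟩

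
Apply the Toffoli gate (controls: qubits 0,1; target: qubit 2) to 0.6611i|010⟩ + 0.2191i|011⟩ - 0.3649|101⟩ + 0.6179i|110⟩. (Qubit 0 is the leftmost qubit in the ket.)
0.6611i|010⟩ + 0.2191i|011⟩ - 0.3649|101⟩ + 0.6179i|111⟩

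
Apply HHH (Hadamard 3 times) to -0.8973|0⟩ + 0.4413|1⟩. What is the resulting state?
-0.3224|0⟩ - 0.9465|1⟩

H² = I, so H^3 = H: a single Hadamard. With (a, b) = (-0.8973, 0.4413), H gives ((a + b)/√2, (a − b)/√2) = (-0.3224, -0.9465).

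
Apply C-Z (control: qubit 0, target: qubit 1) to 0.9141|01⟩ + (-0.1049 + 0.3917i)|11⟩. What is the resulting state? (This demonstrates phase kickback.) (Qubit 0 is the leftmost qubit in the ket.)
0.9141|01⟩ + (0.1049 - 0.3917i)|11⟩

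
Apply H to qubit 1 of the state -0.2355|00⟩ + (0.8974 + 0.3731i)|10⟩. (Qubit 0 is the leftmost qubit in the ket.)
-0.1665|00⟩ - 0.1665|01⟩ + (0.6346 + 0.2638i)|10⟩ + (0.6346 + 0.2638i)|11⟩

H on qubit 1 mixes each pair of kets that differ only in qubit 1: amplitudes (a, b) of (|…0…⟩, |…1…⟩) become ((a + b)/√2, (a − b)/√2). Kets absent from the input have amplitude 0.
(|00⟩, |01⟩): (a, b) = (-0.2355, 0) → (-0.1665, -0.1665)
(|10⟩, |11⟩): (a, b) = ((0.8974 + 0.3731i), 0) → ((0.6346 + 0.2638i), (0.6346 + 0.2638i))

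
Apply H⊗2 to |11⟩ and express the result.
1/2|00⟩ - 1/2|01⟩ - 1/2|10⟩ + 1/2|11⟩

H⊗2 gives amp(|y⟩) = (1/2) Σ_x (−1)^(x·y) amp(|x⟩), where x·y is the number of positions in which both x and y have a 1.
|00⟩: (1)/2 = 1/2
|01⟩: (-1)/2 = -1/2
|10⟩: (-1)/2 = -1/2
|11⟩: (1)/2 = 1/2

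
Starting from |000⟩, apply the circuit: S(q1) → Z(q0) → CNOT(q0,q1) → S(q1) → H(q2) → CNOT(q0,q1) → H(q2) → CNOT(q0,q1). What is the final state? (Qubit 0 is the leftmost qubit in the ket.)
|000⟩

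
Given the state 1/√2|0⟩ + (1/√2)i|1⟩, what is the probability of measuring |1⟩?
1/2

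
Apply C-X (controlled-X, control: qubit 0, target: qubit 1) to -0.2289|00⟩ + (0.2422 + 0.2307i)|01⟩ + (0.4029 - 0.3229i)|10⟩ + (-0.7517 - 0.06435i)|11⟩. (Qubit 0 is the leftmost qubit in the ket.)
-0.2289|00⟩ + (0.2422 + 0.2307i)|01⟩ + (-0.7517 - 0.06435i)|10⟩ + (0.4029 - 0.3229i)|11⟩

C-X leaves the control-|0⟩ kets |00⟩, |01⟩ unchanged and applies X to qubit 1 on the control-|1⟩ pair (|10⟩, |11⟩).
X = [[0, 1], [1, 0]].
With a = amp(|10⟩) = (0.4029 - 0.3229i) and b = amp(|11⟩) = (-0.7517 - 0.06435i):
new amp(|10⟩) = (1)·b = (-0.7517 - 0.06435i)
new amp(|11⟩) = (1)·a = (0.4029 - 0.3229i)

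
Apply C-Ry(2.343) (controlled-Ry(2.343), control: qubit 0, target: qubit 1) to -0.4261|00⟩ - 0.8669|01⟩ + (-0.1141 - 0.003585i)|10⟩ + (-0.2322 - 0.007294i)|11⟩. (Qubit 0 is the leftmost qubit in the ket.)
-0.4261|00⟩ - 0.8669|01⟩ + (0.1696 + 0.005326i)|10⟩ + (-0.1954 - 0.006139i)|11⟩

C-Ry(2.343) leaves the control-|0⟩ kets |00⟩, |01⟩ unchanged and applies Ry(2.343) to qubit 1 on the control-|1⟩ pair (|10⟩, |11⟩).
Ry(2.343) = [[cos(θ/2), −sin(θ/2)], [sin(θ/2), cos(θ/2)]]; θ = 2.343, cos(θ/2) ≈ 0.38877, sin(θ/2) ≈ 0.921335.
With a = amp(|10⟩) = (-0.1141 - 0.003585i) and b = amp(|11⟩) = (-0.2322 - 0.007294i):
new amp(|10⟩) = (0.38877)·a + (-0.921335)·b = (0.1696 + 0.005326i)
new amp(|11⟩) = (0.921335)·a + (0.38877)·b = (-0.1954 - 0.006139i)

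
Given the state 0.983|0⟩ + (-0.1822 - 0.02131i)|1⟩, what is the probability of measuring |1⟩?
0.03365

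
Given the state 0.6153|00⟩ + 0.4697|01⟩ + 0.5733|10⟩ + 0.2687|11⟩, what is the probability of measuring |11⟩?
0.0722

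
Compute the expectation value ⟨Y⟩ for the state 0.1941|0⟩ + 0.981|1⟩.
0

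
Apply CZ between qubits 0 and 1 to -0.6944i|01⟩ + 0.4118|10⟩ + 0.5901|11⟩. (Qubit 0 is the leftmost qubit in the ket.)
-0.6944i|01⟩ + 0.4118|10⟩ - 0.5901|11⟩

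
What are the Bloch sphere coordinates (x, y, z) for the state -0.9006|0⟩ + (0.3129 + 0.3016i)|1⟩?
(-0.5636, -0.5432, 0.6222)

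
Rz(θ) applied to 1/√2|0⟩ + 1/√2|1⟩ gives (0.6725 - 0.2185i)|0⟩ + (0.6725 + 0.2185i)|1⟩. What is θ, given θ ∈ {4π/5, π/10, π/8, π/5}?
π/5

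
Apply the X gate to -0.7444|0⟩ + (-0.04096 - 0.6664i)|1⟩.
(-0.04096 - 0.6664i)|0⟩ - 0.7444|1⟩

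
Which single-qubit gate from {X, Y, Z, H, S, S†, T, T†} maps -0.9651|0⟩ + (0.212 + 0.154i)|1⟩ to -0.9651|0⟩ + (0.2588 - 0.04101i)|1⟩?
T†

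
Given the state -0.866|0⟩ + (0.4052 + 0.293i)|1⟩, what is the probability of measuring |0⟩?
0.75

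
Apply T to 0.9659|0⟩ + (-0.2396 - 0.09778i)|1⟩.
0.9659|0⟩ + (-0.1003 - 0.2386i)|1⟩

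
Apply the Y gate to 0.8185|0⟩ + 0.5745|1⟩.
-0.5745i|0⟩ + 0.8185i|1⟩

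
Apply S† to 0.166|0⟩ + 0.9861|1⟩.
0.166|0⟩ - 0.9861i|1⟩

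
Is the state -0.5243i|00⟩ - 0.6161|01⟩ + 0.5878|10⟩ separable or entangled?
Entangled

Writing the state as a|00⟩ + b|01⟩ + c|10⟩ + d|11⟩, it is a product state iff ad − bc = 0.
Here (a, b, c, d) = (-0.5243i, -0.6161, 0.5878, 0): ad − bc = (-0.5243i)(0) − (-0.6161)(0.5878) = 0.3621 ≠ 0, so the state is entangled.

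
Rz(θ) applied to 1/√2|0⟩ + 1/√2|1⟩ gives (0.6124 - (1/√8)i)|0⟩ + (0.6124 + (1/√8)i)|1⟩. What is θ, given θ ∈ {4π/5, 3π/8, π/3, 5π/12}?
π/3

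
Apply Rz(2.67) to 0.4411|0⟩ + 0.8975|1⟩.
(0.103 - 0.4289i)|0⟩ + (0.2097 + 0.8727i)|1⟩

Rz(2.67) = [[e^(−iθ/2), 0], [0, e^(iθ/2)]] with e^(±iθ/2) = cos(θ/2) ± i·sin(θ/2); θ = 2.67, cos(θ/2) ≈ 0.233617, sin(θ/2) ≈ 0.972329.
With a = amp(|0⟩) = 0.4411 and b = amp(|1⟩) = 0.8975:
new amp(|0⟩) = (0.233617 - 0.972329i)·a = (0.103 - 0.4289i)
new amp(|1⟩) = (0.233617 + 0.972329i)·b = (0.2097 + 0.8727i)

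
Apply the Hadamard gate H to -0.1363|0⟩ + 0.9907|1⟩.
0.6042|0⟩ - 0.7969|1⟩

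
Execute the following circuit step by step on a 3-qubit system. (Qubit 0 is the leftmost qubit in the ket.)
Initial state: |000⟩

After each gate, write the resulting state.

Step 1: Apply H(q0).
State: 1/√2|000⟩ + 1/√2|100⟩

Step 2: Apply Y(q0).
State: -(1/√2)i|000⟩ + (1/√2)i|100⟩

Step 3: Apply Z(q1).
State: -(1/√2)i|000⟩ + (1/√2)i|100⟩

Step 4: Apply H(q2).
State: -(1/2)i|000⟩ - (1/2)i|001⟩ + (1/2)i|100⟩ + (1/2)i|101⟩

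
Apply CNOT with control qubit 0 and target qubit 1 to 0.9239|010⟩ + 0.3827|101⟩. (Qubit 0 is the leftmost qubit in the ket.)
0.9239|010⟩ + 0.3827|111⟩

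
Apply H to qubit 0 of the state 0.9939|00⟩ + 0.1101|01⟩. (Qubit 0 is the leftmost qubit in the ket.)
0.7028|00⟩ + 0.07785|01⟩ + 0.7028|10⟩ + 0.07785|11⟩

H on qubit 0 mixes each pair of kets that differ only in qubit 0: amplitudes (a, b) of (|…0…⟩, |…1…⟩) become ((a + b)/√2, (a − b)/√2). Kets absent from the input have amplitude 0.
(|00⟩, |10⟩): (a, b) = (0.9939, 0) → (0.7028, 0.7028)
(|01⟩, |11⟩): (a, b) = (0.1101, 0) → (0.07785, 0.07785)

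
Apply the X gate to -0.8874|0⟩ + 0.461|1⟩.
0.461|0⟩ - 0.8874|1⟩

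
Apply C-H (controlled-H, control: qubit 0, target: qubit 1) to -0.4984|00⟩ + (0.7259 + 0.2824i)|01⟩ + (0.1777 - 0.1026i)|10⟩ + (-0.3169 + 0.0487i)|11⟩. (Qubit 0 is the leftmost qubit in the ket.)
-0.4984|00⟩ + (0.7259 + 0.2824i)|01⟩ + (-0.09843 - 0.03811i)|10⟩ + (0.3497 - 0.107i)|11⟩

C-H leaves the control-|0⟩ kets |00⟩, |01⟩ unchanged and applies H to qubit 1 on the control-|1⟩ pair (|10⟩, |11⟩).
H = [[1/√2, 1/√2], [1/√2, -1/√2]].
With a = amp(|10⟩) = (0.1777 - 0.1026i) and b = amp(|11⟩) = (-0.3169 + 0.0487i):
new amp(|10⟩) = (1/√2)·a + (1/√2)·b = (-0.09843 - 0.03811i)
new amp(|11⟩) = (1/√2)·a + (-1/√2)·b = (0.3497 - 0.107i)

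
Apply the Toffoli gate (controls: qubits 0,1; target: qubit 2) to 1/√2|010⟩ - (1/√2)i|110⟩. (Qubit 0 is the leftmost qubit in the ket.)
1/√2|010⟩ - (1/√2)i|111⟩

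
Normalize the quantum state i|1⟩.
i|1⟩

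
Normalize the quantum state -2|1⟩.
-|1⟩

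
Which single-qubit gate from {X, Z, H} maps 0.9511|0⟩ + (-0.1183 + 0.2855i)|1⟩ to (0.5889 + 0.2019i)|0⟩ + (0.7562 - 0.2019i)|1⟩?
H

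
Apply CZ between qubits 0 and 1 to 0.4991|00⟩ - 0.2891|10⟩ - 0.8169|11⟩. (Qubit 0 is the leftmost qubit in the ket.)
0.4991|00⟩ - 0.2891|10⟩ + 0.8169|11⟩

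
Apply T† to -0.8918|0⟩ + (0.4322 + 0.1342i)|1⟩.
-0.8918|0⟩ + (0.4005 - 0.2107i)|1⟩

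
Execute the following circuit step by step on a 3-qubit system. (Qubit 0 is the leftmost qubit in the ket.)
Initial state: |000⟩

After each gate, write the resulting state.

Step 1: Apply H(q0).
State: 1/√2|000⟩ + 1/√2|100⟩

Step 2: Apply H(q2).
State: 1/2|000⟩ + 1/2|001⟩ + 1/2|100⟩ + 1/2|101⟩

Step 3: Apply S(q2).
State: 1/2|000⟩ + (1/2)i|001⟩ + 1/2|100⟩ + (1/2)i|101⟩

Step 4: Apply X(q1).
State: 1/2|010⟩ + (1/2)i|011⟩ + 1/2|110⟩ + (1/2)i|111⟩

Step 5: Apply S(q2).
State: 1/2|010⟩ - 1/2|011⟩ + 1/2|110⟩ - 1/2|111⟩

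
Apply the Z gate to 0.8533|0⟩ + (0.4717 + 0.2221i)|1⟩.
0.8533|0⟩ + (-0.4717 - 0.2221i)|1⟩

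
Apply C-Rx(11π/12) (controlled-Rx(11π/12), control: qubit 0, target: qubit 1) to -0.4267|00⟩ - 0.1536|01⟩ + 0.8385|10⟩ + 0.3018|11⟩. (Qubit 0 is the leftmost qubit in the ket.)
-0.4267|00⟩ - 0.1536|01⟩ + (0.1094 - 0.2992i)|10⟩ + (0.03939 - 0.8313i)|11⟩

C-Rx(11π/12) leaves the control-|0⟩ kets |00⟩, |01⟩ unchanged and applies Rx(11π/12) to qubit 1 on the control-|1⟩ pair (|10⟩, |11⟩).
Rx(11π/12) = [[cos(θ/2), −i·sin(θ/2)], [−i·sin(θ/2), cos(θ/2)]]; θ = 11π/12, cos(θ/2) ≈ 0.130526, sin(θ/2) ≈ 0.991445.
With a = amp(|10⟩) = 0.8385 and b = amp(|11⟩) = 0.3018:
new amp(|10⟩) = (0.130526)·a + (-0.991445i)·b = (0.1094 - 0.2992i)
new amp(|11⟩) = (-0.991445i)·a + (0.130526)·b = (0.03939 - 0.8313i)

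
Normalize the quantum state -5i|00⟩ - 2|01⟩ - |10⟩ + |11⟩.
-0.898i|00⟩ - 0.3592|01⟩ - 0.1796|10⟩ + 0.1796|11⟩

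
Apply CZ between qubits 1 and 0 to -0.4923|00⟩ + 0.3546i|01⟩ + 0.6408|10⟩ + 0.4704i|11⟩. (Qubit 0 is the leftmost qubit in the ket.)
-0.4923|00⟩ + 0.3546i|01⟩ + 0.6408|10⟩ - 0.4704i|11⟩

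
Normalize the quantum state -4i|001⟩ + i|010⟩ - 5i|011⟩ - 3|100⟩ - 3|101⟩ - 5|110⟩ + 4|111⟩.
-0.398i|001⟩ + 0.0995i|010⟩ - 0.4975i|011⟩ - 0.2985|100⟩ - 0.2985|101⟩ - 0.4975|110⟩ + 0.398|111⟩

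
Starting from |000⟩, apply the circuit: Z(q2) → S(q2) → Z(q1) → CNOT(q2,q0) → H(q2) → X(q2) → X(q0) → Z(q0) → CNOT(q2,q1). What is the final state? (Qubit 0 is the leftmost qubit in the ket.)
-1/√2|100⟩ - 1/√2|111⟩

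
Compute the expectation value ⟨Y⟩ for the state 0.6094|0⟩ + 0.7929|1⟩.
0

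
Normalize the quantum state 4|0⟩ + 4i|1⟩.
1/√2|0⟩ + (1/√2)i|1⟩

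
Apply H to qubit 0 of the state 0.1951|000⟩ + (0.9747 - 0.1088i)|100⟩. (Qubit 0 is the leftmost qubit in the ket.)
(0.8272 - 0.07693i)|000⟩ + (-0.5513 + 0.07693i)|100⟩

H on qubit 0 mixes each pair of kets that differ only in qubit 0: amplitudes (a, b) of (|…0…⟩, |…1…⟩) become ((a + b)/√2, (a − b)/√2). Kets absent from the input have amplitude 0.
(|000⟩, |100⟩): (a, b) = (0.1951, (0.9747 - 0.1088i)) → ((0.8272 - 0.07693i), (-0.5513 + 0.07693i))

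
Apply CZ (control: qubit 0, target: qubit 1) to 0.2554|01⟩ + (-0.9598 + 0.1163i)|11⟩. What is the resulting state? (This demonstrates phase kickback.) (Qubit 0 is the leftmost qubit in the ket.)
0.2554|01⟩ + (0.9598 - 0.1163i)|11⟩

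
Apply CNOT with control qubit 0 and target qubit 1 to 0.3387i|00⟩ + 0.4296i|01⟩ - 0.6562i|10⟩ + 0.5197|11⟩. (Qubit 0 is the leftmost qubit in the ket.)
0.3387i|00⟩ + 0.4296i|01⟩ + 0.5197|10⟩ - 0.6562i|11⟩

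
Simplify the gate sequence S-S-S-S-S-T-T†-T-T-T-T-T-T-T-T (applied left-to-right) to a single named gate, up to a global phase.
S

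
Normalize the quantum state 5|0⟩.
|0⟩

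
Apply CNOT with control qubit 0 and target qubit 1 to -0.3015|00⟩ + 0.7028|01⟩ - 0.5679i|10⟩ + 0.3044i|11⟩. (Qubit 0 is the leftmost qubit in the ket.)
-0.3015|00⟩ + 0.7028|01⟩ + 0.3044i|10⟩ - 0.5679i|11⟩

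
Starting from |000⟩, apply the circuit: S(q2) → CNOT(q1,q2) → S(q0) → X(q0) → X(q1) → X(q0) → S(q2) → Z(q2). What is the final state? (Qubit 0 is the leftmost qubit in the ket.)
|010⟩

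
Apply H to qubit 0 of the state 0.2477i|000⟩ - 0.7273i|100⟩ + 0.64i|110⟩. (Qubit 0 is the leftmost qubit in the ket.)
-0.3391i|000⟩ + 0.4525i|010⟩ + 0.6894i|100⟩ - 0.4525i|110⟩

H on qubit 0 mixes each pair of kets that differ only in qubit 0: amplitudes (a, b) of (|…0…⟩, |…1…⟩) become ((a + b)/√2, (a − b)/√2). Kets absent from the input have amplitude 0.
(|000⟩, |100⟩): (a, b) = (0.2477i, -0.7273i) → (-0.3391i, 0.6894i)
(|010⟩, |110⟩): (a, b) = (0, 0.64i) → (0.4525i, -0.4525i)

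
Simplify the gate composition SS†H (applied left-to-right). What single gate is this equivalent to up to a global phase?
H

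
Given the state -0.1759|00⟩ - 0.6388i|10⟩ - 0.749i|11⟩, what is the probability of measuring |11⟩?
0.561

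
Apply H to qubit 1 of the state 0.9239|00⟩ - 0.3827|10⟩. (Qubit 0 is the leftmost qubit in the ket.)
0.6533|00⟩ + 0.6533|01⟩ - 0.2706|10⟩ - 0.2706|11⟩

H on qubit 1 mixes each pair of kets that differ only in qubit 1: amplitudes (a, b) of (|…0…⟩, |…1…⟩) become ((a + b)/√2, (a − b)/√2). Kets absent from the input have amplitude 0.
(|00⟩, |01⟩): (a, b) = (0.9239, 0) → (0.6533, 0.6533)
(|10⟩, |11⟩): (a, b) = (-0.3827, 0) → (-0.2706, -0.2706)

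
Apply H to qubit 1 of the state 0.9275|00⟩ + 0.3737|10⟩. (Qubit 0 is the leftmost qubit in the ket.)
0.6558|00⟩ + 0.6558|01⟩ + 0.2642|10⟩ + 0.2642|11⟩

H on qubit 1 mixes each pair of kets that differ only in qubit 1: amplitudes (a, b) of (|…0…⟩, |…1…⟩) become ((a + b)/√2, (a − b)/√2). Kets absent from the input have amplitude 0.
(|00⟩, |01⟩): (a, b) = (0.9275, 0) → (0.6558, 0.6558)
(|10⟩, |11⟩): (a, b) = (0.3737, 0) → (0.2642, 0.2642)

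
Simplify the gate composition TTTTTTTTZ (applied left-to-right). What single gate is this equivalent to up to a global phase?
Z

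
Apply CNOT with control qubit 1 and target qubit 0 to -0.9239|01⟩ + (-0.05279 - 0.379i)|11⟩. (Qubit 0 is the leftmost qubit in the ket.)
(-0.05279 - 0.379i)|01⟩ - 0.9239|11⟩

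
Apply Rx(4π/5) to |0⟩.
0.309|0⟩ - 0.9511i|1⟩

Rx(4π/5) = [[cos(θ/2), −i·sin(θ/2)], [−i·sin(θ/2), cos(θ/2)]]; θ = 4π/5, cos(θ/2) ≈ 0.309017, sin(θ/2) ≈ 0.951057.
With a = amp(|0⟩) = 1 and b = amp(|1⟩) = 0:
new amp(|0⟩) = (0.309017)·a + (-0.951057i)·b = 0.309
new amp(|1⟩) = (-0.951057i)·a + (0.309017)·b = -0.9511i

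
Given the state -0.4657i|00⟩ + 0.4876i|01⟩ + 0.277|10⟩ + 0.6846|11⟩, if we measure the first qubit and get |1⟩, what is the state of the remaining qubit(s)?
0.3751|0⟩ + 0.927|1⟩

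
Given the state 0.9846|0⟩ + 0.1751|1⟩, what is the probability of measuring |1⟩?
0.03066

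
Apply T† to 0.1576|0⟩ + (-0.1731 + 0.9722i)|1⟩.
0.1576|0⟩ + (0.565 + 0.8098i)|1⟩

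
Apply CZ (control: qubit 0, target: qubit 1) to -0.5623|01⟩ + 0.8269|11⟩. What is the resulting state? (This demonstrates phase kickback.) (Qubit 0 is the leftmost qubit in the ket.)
-0.5623|01⟩ - 0.8269|11⟩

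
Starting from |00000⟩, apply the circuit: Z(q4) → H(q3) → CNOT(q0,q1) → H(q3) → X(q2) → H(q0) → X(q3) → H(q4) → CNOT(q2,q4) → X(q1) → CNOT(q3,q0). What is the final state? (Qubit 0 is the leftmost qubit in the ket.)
1/2|01110⟩ + 1/2|01111⟩ + 1/2|11110⟩ + 1/2|11111⟩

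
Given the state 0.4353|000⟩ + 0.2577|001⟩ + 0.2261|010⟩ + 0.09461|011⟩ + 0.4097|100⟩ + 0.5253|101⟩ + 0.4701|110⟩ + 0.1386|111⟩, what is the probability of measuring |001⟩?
0.06641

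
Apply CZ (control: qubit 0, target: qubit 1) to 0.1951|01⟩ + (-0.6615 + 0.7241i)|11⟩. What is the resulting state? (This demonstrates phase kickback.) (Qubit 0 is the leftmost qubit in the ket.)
0.1951|01⟩ + (0.6615 - 0.7241i)|11⟩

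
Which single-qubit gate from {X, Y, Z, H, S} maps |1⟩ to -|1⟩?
Z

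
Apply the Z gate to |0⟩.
|0⟩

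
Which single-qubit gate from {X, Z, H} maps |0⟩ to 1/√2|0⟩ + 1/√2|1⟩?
H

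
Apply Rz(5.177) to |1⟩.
(-0.8509 + 0.5253i)|1⟩

Rz(5.177) = [[e^(−iθ/2), 0], [0, e^(iθ/2)]] with e^(±iθ/2) = cos(θ/2) ± i·sin(θ/2); θ = 5.177, cos(θ/2) ≈ -0.850904, sin(θ/2) ≈ 0.525321.
With a = amp(|0⟩) = 0 and b = amp(|1⟩) = 1:
new amp(|0⟩) = (-0.850904 - 0.525321i)·a = 0
new amp(|1⟩) = (-0.850904 + 0.525321i)·b = (-0.8509 + 0.5253i)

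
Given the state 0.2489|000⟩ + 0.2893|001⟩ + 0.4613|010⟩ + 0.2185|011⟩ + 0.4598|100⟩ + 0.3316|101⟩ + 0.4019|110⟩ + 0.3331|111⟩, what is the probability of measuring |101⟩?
0.11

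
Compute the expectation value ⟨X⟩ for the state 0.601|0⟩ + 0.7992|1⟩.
0.9606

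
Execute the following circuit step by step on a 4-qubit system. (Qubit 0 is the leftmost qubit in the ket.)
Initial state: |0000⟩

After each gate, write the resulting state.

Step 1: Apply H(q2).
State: 1/√2|0000⟩ + 1/√2|0010⟩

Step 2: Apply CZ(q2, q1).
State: 1/√2|0000⟩ + 1/√2|0010⟩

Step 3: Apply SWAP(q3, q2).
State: 1/√2|0000⟩ + 1/√2|0001⟩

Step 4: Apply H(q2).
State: 1/2|0000⟩ + 1/2|0001⟩ + 1/2|0010⟩ + 1/2|0011⟩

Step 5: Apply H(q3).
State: 1/√2|0000⟩ + 1/√2|0010⟩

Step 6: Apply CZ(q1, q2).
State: 1/√2|0000⟩ + 1/√2|0010⟩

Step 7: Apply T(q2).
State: 1/√2|0000⟩ + (1/2 + (1/2)i)|0010⟩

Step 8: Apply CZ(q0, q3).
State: 1/√2|0000⟩ + (1/2 + (1/2)i)|0010⟩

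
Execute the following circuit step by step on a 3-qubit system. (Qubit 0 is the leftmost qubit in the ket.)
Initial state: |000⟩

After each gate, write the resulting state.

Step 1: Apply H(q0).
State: 1/√2|000⟩ + 1/√2|100⟩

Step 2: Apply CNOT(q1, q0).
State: 1/√2|000⟩ + 1/√2|100⟩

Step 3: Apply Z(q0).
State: 1/√2|000⟩ - 1/√2|100⟩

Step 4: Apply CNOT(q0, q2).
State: 1/√2|000⟩ - 1/√2|101⟩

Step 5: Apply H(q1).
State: 1/2|000⟩ + 1/2|010⟩ - 1/2|101⟩ - 1/2|111⟩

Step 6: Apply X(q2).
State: 1/2|001⟩ + 1/2|011⟩ - 1/2|100⟩ - 1/2|110⟩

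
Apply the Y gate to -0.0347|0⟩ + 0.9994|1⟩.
-0.9994i|0⟩ - 0.0347i|1⟩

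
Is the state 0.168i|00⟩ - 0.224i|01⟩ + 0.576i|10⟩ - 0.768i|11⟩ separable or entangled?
Separable

Writing the state as a|00⟩ + b|01⟩ + c|10⟩ + d|11⟩, it is a product state iff ad − bc = 0.
Here (a, b, c, d) = (0.168i, -0.224i, 0.576i, -0.768i): ad − bc = (0.168i)(-0.768i) − (-0.224i)(0.576i) = 0, so the state is separable.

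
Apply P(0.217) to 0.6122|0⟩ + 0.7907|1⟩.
0.6122|0⟩ + (0.7722 + 0.1702i)|1⟩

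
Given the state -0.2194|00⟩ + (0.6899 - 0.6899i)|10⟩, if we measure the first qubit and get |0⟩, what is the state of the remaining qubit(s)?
-|0⟩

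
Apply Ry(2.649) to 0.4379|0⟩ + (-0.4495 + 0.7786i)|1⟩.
(0.5427 - 0.7551i)|0⟩ + (0.3151 + 0.1898i)|1⟩

Ry(2.649) = [[cos(θ/2), −sin(θ/2)], [sin(θ/2), cos(θ/2)]]; θ = 2.649, cos(θ/2) ≈ 0.243814, sin(θ/2) ≈ 0.969822.
With a = amp(|0⟩) = 0.4379 and b = amp(|1⟩) = (-0.4495 + 0.7786i):
new amp(|0⟩) = (0.243814)·a + (-0.969822)·b = (0.5427 - 0.7551i)
new amp(|1⟩) = (0.969822)·a + (0.243814)·b = (0.3151 + 0.1898i)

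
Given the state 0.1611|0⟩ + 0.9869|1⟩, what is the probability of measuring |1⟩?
0.974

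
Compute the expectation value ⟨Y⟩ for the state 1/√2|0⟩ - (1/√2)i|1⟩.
-1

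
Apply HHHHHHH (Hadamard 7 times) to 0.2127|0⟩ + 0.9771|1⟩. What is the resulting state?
0.8413|0⟩ - 0.5405|1⟩

H² = I, so H^7 = H: a single Hadamard. With (a, b) = (0.2127, 0.9771), H gives ((a + b)/√2, (a − b)/√2) = (0.8413, -0.5405).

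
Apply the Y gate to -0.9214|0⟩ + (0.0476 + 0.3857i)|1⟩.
(0.3857 - 0.0476i)|0⟩ - 0.9214i|1⟩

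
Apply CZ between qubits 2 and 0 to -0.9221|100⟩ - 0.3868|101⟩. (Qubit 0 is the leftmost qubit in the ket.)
-0.9221|100⟩ + 0.3868|101⟩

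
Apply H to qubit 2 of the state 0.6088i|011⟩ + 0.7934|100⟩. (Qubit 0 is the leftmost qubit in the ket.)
0.4305i|010⟩ - 0.4305i|011⟩ + 0.561|100⟩ + 0.561|101⟩

H on qubit 2 mixes each pair of kets that differ only in qubit 2: amplitudes (a, b) of (|…0…⟩, |…1…⟩) become ((a + b)/√2, (a − b)/√2). Kets absent from the input have amplitude 0.
(|010⟩, |011⟩): (a, b) = (0, 0.6088i) → (0.4305i, -0.4305i)
(|100⟩, |101⟩): (a, b) = (0.7934, 0) → (0.561, 0.561)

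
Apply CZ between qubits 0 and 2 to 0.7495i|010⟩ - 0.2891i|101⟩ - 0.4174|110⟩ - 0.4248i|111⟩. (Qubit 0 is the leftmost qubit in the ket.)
0.7495i|010⟩ + 0.2891i|101⟩ - 0.4174|110⟩ + 0.4248i|111⟩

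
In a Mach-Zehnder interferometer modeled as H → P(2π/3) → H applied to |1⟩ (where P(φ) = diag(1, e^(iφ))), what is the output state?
(0.75 - 0.433i)|0⟩ + (0.25 + 0.433i)|1⟩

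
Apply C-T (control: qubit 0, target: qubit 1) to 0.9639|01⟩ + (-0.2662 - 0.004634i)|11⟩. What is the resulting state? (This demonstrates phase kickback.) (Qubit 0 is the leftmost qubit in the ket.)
0.9639|01⟩ + (-0.185 - 0.1915i)|11⟩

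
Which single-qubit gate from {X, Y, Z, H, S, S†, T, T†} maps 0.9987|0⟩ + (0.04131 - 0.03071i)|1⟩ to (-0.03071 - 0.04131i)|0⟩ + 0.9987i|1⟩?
Y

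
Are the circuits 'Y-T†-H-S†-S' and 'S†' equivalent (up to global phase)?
No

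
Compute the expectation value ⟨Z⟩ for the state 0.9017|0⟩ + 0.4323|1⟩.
0.6262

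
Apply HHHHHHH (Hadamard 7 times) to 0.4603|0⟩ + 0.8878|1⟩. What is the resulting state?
0.9533|0⟩ - 0.3023|1⟩

H² = I, so H^7 = H: a single Hadamard. With (a, b) = (0.4603, 0.8878), H gives ((a + b)/√2, (a − b)/√2) = (0.9533, -0.3023).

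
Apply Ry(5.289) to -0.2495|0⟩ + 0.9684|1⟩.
-0.2425|0⟩ - 0.9702|1⟩

Ry(5.289) = [[cos(θ/2), −sin(θ/2)], [sin(θ/2), cos(θ/2)]]; θ = 5.289, cos(θ/2) ≈ -0.878973, sin(θ/2) ≈ 0.476872.
With a = amp(|0⟩) = -0.2495 and b = amp(|1⟩) = 0.9684:
new amp(|0⟩) = (-0.878973)·a + (-0.476872)·b = -0.2425
new amp(|1⟩) = (0.476872)·a + (-0.878973)·b = -0.9702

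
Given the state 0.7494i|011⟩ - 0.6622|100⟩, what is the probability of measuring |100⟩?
0.4385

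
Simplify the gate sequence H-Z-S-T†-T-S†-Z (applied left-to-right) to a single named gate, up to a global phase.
H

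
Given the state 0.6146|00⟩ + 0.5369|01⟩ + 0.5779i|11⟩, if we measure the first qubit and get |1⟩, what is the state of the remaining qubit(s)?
i|1⟩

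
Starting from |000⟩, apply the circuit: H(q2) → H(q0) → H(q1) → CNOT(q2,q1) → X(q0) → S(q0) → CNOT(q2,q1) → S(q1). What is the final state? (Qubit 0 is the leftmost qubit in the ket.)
1/√8|000⟩ + 1/√8|001⟩ + (1/√8)i|010⟩ + (1/√8)i|011⟩ + (1/√8)i|100⟩ + (1/√8)i|101⟩ - 1/√8|110⟩ - 1/√8|111⟩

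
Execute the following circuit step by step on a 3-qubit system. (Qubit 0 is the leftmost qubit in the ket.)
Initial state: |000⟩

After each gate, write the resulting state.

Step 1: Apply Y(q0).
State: i|100⟩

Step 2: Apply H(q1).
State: (1/√2)i|100⟩ + (1/√2)i|110⟩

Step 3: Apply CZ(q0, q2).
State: (1/√2)i|100⟩ + (1/√2)i|110⟩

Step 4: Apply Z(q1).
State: (1/√2)i|100⟩ - (1/√2)i|110⟩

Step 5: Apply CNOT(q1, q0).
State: -(1/√2)i|010⟩ + (1/√2)i|100⟩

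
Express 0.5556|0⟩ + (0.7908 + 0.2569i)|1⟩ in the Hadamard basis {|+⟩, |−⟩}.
(0.952 + 0.1817i)|+⟩ + (-0.1663 - 0.1817i)|−⟩

With |ψ⟩ = α|0⟩ + β|1⟩, the Hadamard-basis coefficients are ⟨+|ψ⟩ = (α + β)/√2 and ⟨−|ψ⟩ = (α − β)/√2.
Here α = 0.5556, β = (0.7908 + 0.2569i): (α + β)/√2 = (0.952 + 0.1817i), (α − β)/√2 = (-0.1663 - 0.1817i).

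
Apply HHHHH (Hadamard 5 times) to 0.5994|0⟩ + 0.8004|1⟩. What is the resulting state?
0.9898|0⟩ - 0.1421|1⟩

H² = I, so H^5 = H: a single Hadamard. With (a, b) = (0.5994, 0.8004), H gives ((a + b)/√2, (a − b)/√2) = (0.9898, -0.1421).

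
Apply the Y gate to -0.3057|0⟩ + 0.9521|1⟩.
-0.9521i|0⟩ - 0.3057i|1⟩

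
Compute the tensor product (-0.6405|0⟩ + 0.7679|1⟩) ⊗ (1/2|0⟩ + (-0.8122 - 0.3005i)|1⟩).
-0.3203|00⟩ + (0.5202 + 0.1925i)|01⟩ + 0.384|10⟩ + (-0.6237 - 0.2308i)|11⟩

amp(|b₁b₂…⟩) = product of the factor amplitudes for bits b₁, b₂, …; only kets whose every factor amplitude is nonzero survive.
|00⟩: (-0.6405)(1/2) = -0.3203
|01⟩: (-0.6405)(-0.8122 - 0.3005i) = (0.5202 + 0.1925i)
|10⟩: (0.7679)(1/2) = 0.384
|11⟩: (0.7679)(-0.8122 - 0.3005i) = (-0.6237 - 0.2308i)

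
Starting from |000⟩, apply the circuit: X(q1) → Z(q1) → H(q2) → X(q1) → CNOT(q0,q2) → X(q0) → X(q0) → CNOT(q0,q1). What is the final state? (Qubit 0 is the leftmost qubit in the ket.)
-1/√2|000⟩ - 1/√2|001⟩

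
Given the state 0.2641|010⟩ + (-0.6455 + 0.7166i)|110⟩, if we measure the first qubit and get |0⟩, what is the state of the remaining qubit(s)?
|10⟩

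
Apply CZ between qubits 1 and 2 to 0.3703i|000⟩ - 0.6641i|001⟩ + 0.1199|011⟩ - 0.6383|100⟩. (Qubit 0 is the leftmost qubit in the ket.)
0.3703i|000⟩ - 0.6641i|001⟩ - 0.1199|011⟩ - 0.6383|100⟩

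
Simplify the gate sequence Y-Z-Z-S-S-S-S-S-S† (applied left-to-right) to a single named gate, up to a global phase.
Y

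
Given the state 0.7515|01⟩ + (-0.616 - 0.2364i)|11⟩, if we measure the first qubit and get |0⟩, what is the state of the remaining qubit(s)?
|1⟩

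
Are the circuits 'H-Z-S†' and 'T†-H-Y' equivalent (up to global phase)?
No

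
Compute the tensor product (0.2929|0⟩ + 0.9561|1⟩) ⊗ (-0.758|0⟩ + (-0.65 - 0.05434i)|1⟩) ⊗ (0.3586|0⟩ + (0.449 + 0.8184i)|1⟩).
-0.07962|000⟩ + (-0.09969 - 0.1817i)|001⟩ + (-0.06827 - 0.005708i)|010⟩ + (-0.07246 - 0.163i)|011⟩ - 0.2599|100⟩ + (-0.3254 - 0.5931i)|101⟩ + (-0.2229 - 0.01863i)|110⟩ + (-0.2365 - 0.5319i)|111⟩

amp(|b₁b₂…⟩) = product of the factor amplitudes for bits b₁, b₂, …; only kets whose every factor amplitude is nonzero survive.
|000⟩: (0.2929)(-0.758)(0.3586) = -0.07962
|001⟩: (0.2929)(-0.758)(0.449 + 0.8184i) = (-0.09969 - 0.1817i)
|010⟩: (0.2929)(-0.65 - 0.05434i)(0.3586) = (-0.06827 - 0.005708i)
|011⟩: (0.2929)(-0.65 - 0.05434i)(0.449 + 0.8184i) = (-0.07246 - 0.163i)
|100⟩: (0.9561)(-0.758)(0.3586) = -0.2599
|101⟩: (0.9561)(-0.758)(0.449 + 0.8184i) = (-0.3254 - 0.5931i)
|110⟩: (0.9561)(-0.65 - 0.05434i)(0.3586) = (-0.2229 - 0.01863i)
|111⟩: (0.9561)(-0.65 - 0.05434i)(0.449 + 0.8184i) = (-0.2365 - 0.5319i)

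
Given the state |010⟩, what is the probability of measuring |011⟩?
0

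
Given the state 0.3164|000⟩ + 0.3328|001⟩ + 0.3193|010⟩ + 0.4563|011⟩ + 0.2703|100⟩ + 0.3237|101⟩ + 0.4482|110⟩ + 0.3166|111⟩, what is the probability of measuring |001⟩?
0.1108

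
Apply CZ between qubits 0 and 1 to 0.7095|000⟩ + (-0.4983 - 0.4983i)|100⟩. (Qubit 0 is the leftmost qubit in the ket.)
0.7095|000⟩ + (-0.4983 - 0.4983i)|100⟩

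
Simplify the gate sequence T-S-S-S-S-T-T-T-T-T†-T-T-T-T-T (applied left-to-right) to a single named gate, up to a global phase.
T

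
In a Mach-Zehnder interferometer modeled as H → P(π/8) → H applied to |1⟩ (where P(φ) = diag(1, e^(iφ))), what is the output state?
(0.03806 - 0.1913i)|0⟩ + (0.9619 + 0.1913i)|1⟩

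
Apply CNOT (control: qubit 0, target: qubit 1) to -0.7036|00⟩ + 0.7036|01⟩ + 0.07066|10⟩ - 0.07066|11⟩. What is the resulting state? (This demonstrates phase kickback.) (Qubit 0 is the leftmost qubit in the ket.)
-0.7036|00⟩ + 0.7036|01⟩ - 0.07066|10⟩ + 0.07066|11⟩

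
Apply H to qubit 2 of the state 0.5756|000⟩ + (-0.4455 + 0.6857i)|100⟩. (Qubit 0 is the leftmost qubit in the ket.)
0.407|000⟩ + 0.407|001⟩ + (-0.315 + 0.4849i)|100⟩ + (-0.315 + 0.4849i)|101⟩

H on qubit 2 mixes each pair of kets that differ only in qubit 2: amplitudes (a, b) of (|…0…⟩, |…1…⟩) become ((a + b)/√2, (a − b)/√2). Kets absent from the input have amplitude 0.
(|000⟩, |001⟩): (a, b) = (0.5756, 0) → (0.407, 0.407)
(|100⟩, |101⟩): (a, b) = ((-0.4455 + 0.6857i), 0) → ((-0.315 + 0.4849i), (-0.315 + 0.4849i))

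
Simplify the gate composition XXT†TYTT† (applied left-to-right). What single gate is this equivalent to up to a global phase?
Y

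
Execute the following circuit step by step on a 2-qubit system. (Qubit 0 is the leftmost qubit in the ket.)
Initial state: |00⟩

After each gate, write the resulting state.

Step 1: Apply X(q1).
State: |01⟩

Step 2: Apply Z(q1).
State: -|01⟩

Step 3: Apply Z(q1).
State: |01⟩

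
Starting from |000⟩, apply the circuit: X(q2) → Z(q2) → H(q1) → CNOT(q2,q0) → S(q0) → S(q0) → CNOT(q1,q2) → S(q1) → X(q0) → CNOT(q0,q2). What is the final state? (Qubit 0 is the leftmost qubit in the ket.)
1/√2|001⟩ + (1/√2)i|010⟩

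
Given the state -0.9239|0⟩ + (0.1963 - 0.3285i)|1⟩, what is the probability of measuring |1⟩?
0.1464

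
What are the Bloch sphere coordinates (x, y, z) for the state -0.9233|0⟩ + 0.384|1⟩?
(-0.7091, 0, 0.705)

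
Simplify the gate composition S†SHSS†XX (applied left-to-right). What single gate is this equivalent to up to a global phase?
H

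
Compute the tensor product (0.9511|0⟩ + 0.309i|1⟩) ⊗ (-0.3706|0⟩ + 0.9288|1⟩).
-0.3525|00⟩ + 0.8834|01⟩ - 0.1145i|10⟩ + 0.287i|11⟩

amp(|b₁b₂…⟩) = product of the factor amplitudes for bits b₁, b₂, …; only kets whose every factor amplitude is nonzero survive.
|00⟩: (0.9511)(-0.3706) = -0.3525
|01⟩: (0.9511)(0.9288) = 0.8834
|10⟩: (0.309i)(-0.3706) = -0.1145i
|11⟩: (0.309i)(0.9288) = 0.287i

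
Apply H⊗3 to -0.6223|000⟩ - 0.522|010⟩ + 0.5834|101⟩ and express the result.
-0.1983|000⟩ - 0.6108|001⟩ + 0.1708|010⟩ - 0.2417|011⟩ - 0.6108|100⟩ - 0.1983|101⟩ - 0.2417|110⟩ + 0.1708|111⟩

H⊗3 gives amp(|y⟩) = (1/2√2) Σ_x (−1)^(x·y) amp(|x⟩), where x·y is the number of positions in which both x and y have a 1.
|000⟩: (-0.6223 - 0.522 + 0.5834)/(2√2) = -0.1983
|001⟩: (-0.6223 - 0.522 - 0.5834)/(2√2) = -0.6108
|010⟩: (-0.6223 + 0.522 + 0.5834)/(2√2) = 0.1708
|011⟩: (-0.6223 + 0.522 - 0.5834)/(2√2) = -0.2417
|100⟩: (-0.6223 - 0.522 - 0.5834)/(2√2) = -0.6108
|101⟩: (-0.6223 - 0.522 + 0.5834)/(2√2) = -0.1983
|110⟩: (-0.6223 + 0.522 - 0.5834)/(2√2) = -0.2417
|111⟩: (-0.6223 + 0.522 + 0.5834)/(2√2) = 0.1708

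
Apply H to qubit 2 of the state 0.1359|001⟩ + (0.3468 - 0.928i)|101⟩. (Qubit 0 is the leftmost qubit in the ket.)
0.0961|000⟩ - 0.0961|001⟩ + (0.2452 - 0.6562i)|100⟩ + (-0.2452 + 0.6562i)|101⟩

H on qubit 2 mixes each pair of kets that differ only in qubit 2: amplitudes (a, b) of (|…0…⟩, |…1…⟩) become ((a + b)/√2, (a − b)/√2). Kets absent from the input have amplitude 0.
(|000⟩, |001⟩): (a, b) = (0, 0.1359) → (0.0961, -0.0961)
(|100⟩, |101⟩): (a, b) = (0, (0.3468 - 0.928i)) → ((0.2452 - 0.6562i), (-0.2452 + 0.6562i))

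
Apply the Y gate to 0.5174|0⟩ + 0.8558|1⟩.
-0.8558i|0⟩ + 0.5174i|1⟩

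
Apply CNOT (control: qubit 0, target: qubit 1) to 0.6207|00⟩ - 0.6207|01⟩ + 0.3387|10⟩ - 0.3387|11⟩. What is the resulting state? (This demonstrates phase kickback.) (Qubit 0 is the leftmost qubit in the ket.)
0.6207|00⟩ - 0.6207|01⟩ - 0.3387|10⟩ + 0.3387|11⟩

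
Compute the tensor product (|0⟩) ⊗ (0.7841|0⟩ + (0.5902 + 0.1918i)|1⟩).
0.7841|00⟩ + (0.5902 + 0.1918i)|01⟩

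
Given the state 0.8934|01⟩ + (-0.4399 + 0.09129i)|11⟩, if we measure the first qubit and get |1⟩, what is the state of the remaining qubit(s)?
(-0.9791 + 0.2032i)|1⟩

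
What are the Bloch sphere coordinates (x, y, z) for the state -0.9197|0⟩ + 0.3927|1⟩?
(-0.7223, 0, 0.6916)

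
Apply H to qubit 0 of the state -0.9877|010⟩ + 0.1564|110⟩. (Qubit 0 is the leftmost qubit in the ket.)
-0.5878|010⟩ - 0.809|110⟩

H on qubit 0 mixes each pair of kets that differ only in qubit 0: amplitudes (a, b) of (|…0…⟩, |…1…⟩) become ((a + b)/√2, (a − b)/√2). Kets absent from the input have amplitude 0.
(|010⟩, |110⟩): (a, b) = (-0.9877, 0.1564) → (-0.5878, -0.809)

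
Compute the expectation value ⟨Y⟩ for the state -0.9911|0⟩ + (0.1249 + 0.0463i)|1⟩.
-0.09178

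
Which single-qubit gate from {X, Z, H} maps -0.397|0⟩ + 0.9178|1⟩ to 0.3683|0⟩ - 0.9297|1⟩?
H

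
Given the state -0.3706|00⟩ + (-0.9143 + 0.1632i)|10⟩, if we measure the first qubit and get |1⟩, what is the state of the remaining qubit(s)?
(-0.9844 + 0.1757i)|0⟩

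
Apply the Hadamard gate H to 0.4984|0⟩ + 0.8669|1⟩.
0.9654|0⟩ - 0.2606|1⟩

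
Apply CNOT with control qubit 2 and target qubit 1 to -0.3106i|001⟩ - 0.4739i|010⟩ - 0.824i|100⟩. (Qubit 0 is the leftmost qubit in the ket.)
-0.4739i|010⟩ - 0.3106i|011⟩ - 0.824i|100⟩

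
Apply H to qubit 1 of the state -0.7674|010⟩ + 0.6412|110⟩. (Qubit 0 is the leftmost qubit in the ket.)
-0.5426|000⟩ + 0.5426|010⟩ + 0.4534|100⟩ - 0.4534|110⟩

H on qubit 1 mixes each pair of kets that differ only in qubit 1: amplitudes (a, b) of (|…0…⟩, |…1…⟩) become ((a + b)/√2, (a − b)/√2). Kets absent from the input have amplitude 0.
(|000⟩, |010⟩): (a, b) = (0, -0.7674) → (-0.5426, 0.5426)
(|100⟩, |110⟩): (a, b) = (0, 0.6412) → (0.4534, -0.4534)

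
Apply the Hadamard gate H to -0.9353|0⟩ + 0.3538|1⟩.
-0.4112|0⟩ - 0.9115|1⟩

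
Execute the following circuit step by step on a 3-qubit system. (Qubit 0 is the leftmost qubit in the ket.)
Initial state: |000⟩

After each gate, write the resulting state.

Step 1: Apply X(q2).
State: |001⟩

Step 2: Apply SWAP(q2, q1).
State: |010⟩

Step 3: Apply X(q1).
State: |000⟩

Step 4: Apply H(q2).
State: 1/√2|000⟩ + 1/√2|001⟩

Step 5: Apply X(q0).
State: 1/√2|100⟩ + 1/√2|101⟩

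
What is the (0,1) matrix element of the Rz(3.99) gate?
0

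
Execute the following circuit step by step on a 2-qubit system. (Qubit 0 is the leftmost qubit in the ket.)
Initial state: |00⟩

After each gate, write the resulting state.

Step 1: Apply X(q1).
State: |01⟩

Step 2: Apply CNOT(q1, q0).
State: |11⟩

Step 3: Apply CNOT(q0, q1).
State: |10⟩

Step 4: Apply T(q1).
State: |10⟩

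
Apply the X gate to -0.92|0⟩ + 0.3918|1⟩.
0.3918|0⟩ - 0.92|1⟩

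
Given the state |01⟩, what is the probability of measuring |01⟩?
1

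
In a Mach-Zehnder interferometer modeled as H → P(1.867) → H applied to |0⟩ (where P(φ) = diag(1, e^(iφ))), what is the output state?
(0.3541 + 0.4782i)|0⟩ + (0.6459 - 0.4782i)|1⟩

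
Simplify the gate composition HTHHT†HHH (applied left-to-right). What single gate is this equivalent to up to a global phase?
I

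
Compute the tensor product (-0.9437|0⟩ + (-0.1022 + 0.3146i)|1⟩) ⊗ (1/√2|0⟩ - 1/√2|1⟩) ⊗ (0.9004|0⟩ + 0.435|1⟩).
-0.6008|000⟩ - 0.2903|001⟩ + 0.6008|010⟩ + 0.2903|011⟩ + (-0.06507 + 0.2003i)|100⟩ + (-0.03144 + 0.09677i)|101⟩ + (0.06507 - 0.2003i)|110⟩ + (0.03144 - 0.09677i)|111⟩

amp(|b₁b₂…⟩) = product of the factor amplitudes for bits b₁, b₂, …; only kets whose every factor amplitude is nonzero survive.
|000⟩: (-0.9437)(1/√2)(0.9004) = -0.6008
|001⟩: (-0.9437)(1/√2)(0.435) = -0.2903
|010⟩: (-0.9437)(-1/√2)(0.9004) = 0.6008
|011⟩: (-0.9437)(-1/√2)(0.435) = 0.2903
|100⟩: (-0.1022 + 0.3146i)(1/√2)(0.9004) = (-0.06507 + 0.2003i)
|101⟩: (-0.1022 + 0.3146i)(1/√2)(0.435) = (-0.03144 + 0.09677i)
|110⟩: (-0.1022 + 0.3146i)(-1/√2)(0.9004) = (0.06507 - 0.2003i)
|111⟩: (-0.1022 + 0.3146i)(-1/√2)(0.435) = (0.03144 - 0.09677i)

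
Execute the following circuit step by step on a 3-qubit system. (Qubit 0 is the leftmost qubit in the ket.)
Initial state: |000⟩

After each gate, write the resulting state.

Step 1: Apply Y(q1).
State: i|010⟩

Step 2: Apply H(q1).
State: (1/√2)i|000⟩ - (1/√2)i|010⟩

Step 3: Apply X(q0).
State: (1/√2)i|100⟩ - (1/√2)i|110⟩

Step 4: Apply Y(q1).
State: -1/√2|100⟩ - 1/√2|110⟩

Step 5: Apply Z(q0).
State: 1/√2|100⟩ + 1/√2|110⟩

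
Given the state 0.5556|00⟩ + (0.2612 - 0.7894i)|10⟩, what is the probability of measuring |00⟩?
0.3087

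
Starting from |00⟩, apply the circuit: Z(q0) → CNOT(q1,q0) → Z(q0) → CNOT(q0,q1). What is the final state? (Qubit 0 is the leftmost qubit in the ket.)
|00⟩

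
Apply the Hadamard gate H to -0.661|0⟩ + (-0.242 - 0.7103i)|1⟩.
(-0.6385 - 0.5023i)|0⟩ + (-0.2963 + 0.5023i)|1⟩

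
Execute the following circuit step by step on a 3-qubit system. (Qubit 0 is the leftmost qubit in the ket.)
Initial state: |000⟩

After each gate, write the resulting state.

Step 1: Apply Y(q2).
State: i|001⟩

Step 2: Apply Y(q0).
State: -|101⟩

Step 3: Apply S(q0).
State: -i|101⟩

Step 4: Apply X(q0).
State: -i|001⟩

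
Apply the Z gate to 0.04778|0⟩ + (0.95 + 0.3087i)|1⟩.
0.04778|0⟩ + (-0.95 - 0.3087i)|1⟩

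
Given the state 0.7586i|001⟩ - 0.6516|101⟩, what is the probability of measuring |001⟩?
0.5755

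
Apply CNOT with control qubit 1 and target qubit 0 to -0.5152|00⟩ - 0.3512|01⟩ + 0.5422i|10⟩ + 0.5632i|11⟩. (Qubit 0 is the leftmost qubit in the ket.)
-0.5152|00⟩ + 0.5632i|01⟩ + 0.5422i|10⟩ - 0.3512|11⟩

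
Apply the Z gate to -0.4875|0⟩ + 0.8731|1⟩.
-0.4875|0⟩ - 0.8731|1⟩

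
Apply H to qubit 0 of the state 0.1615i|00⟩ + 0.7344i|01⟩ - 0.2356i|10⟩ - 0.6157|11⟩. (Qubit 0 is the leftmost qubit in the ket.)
-0.0524i|00⟩ + (-0.4354 + 0.5193i)|01⟩ + 0.2808i|10⟩ + (0.4354 + 0.5193i)|11⟩

H on qubit 0 mixes each pair of kets that differ only in qubit 0: amplitudes (a, b) of (|…0…⟩, |…1…⟩) become ((a + b)/√2, (a − b)/√2). Kets absent from the input have amplitude 0.
(|00⟩, |10⟩): (a, b) = (0.1615i, -0.2356i) → (-0.0524i, 0.2808i)
(|01⟩, |11⟩): (a, b) = (0.7344i, -0.6157) → ((-0.4354 + 0.5193i), (0.4354 + 0.5193i))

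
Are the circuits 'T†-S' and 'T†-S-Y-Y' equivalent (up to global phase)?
Yes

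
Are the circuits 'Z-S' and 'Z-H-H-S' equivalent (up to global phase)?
Yes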